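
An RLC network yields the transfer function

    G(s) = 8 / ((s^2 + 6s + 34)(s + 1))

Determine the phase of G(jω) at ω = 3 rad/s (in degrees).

∠G(j3) ≈ -107.3°

At s = j3: numerator = 8, denominator = -29 + j93.
∠G = ∠num − ∠den = 0° − (107.32°) = -107.3°.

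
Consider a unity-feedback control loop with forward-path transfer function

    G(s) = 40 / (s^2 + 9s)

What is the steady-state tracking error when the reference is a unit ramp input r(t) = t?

G(s) has one pole at the origin.
This is a Type 1 system. Kv = lim_{s→0} s·G(s) = 40/9.
e_ss = 1/Kv = 1/(40/9) = 9/40 ≈ 0.2250.

e_ss = 0.2250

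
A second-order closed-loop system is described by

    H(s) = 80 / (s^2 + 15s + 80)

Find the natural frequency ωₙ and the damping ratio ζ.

Compare the denominator to the standard form s^2 + 2ζωₙs + ωₙ².
ωₙ² = 80, so ωₙ = √80 ≈ 8.944 rad/s.
2ζωₙ = 15, so ζ = 15/(2·√80) ≈ 0.8385.

ωₙ ≈ 8.944 rad/s, ζ ≈ 0.8385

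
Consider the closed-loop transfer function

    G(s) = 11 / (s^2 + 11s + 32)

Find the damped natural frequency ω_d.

Comparing s^2 + 11s + 32 to s^2 + 2ζωₙs + ωₙ²: ωₙ = √32 ≈ 5.657 rad/s and ζ = 11/(2·√32) ≈ 0.9723.
ζωₙ = 11/2 = 5.5, so ω_d = ωₙ√(1−ζ²) = √(ωₙ² − (ζωₙ)²) = √(32 − 5.5²) = √1.75 ≈ 1.323 rad/s.

ω_d ≈ 1.323 rad/s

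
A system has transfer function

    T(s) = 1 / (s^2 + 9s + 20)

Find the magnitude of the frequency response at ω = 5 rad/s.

|T(j5)| ≈ 0.02209

Substitute s = j5: numerator = 1, denominator = -5 + j45.
|T(j5)| = |1| / |-5 + j45| = 1 / 45.277 ≈ 0.02209.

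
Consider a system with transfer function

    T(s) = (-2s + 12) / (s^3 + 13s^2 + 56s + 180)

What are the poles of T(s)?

s = -2 ± 4j, -9

The poles are the roots of the denominator s^3 + 13s^2 + 56s + 180 = 0.
Trying s = -9: the polynomial evaluates to 0, so (s + 9) is a factor.
Dividing out leaves s^2 + 4s + 20 = 0.
The quadratic formula then gives s = -2 ± 4j.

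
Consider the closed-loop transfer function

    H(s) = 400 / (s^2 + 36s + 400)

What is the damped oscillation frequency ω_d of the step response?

ω_d ≈ 8.718 rad/s

Comparing s^2 + 36s + 400 to s^2 + 2ζωₙs + ωₙ²: ωₙ = 20 rad/s and ζ = 36/(2·20) = 0.9.
ζωₙ = 36/2 = 18, so ω_d = ωₙ√(1−ζ²) = √(ωₙ² − (ζωₙ)²) = √(400 − 18²) = √76 ≈ 8.718 rad/s.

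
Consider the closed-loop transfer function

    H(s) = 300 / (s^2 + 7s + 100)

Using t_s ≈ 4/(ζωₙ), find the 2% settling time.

Comparing s^2 + 7s + 100 to s^2 + 2ζωₙs + ωₙ²: ωₙ = 10 rad/s and ζ = 7/(2·10) = 0.35.
ζωₙ = 7/2 = 3.5, so t_s ≈ 4/(ζωₙ) = 4/3.5 ≈ 1.143 s.

t_s ≈ 1.143 s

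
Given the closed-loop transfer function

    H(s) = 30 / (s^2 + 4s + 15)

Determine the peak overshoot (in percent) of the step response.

%OS ≈ 15.0%

Comparing s^2 + 4s + 15 to s^2 + 2ζωₙs + ωₙ²: ωₙ = √15 ≈ 3.873 rad/s and ζ = 4/(2·√15) ≈ 0.5164.
%OS = 100·exp(−πζ/√(1−ζ²)) = 100·exp(−π·0.5164/√(1−0.5164²)) ≈ 15.0%.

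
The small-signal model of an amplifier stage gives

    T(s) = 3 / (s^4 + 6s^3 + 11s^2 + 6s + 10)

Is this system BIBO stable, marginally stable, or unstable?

marginally stable

The denominator s^4 + 6s^3 + 11s^2 + 6s + 10 factors as (s^2 + 1)(s^2 + 6s + 10), giving poles at s = ±j, -3 ± j.
Since the simple pole(s) at s = j, -j lie on the jω-axis with none in the right half-plane, the system is marginally stable.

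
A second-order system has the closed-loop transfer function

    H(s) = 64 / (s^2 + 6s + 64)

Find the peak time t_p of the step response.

t_p ≈ 0.4236 s

Comparing s^2 + 6s + 64 to s^2 + 2ζωₙs + ωₙ²: ωₙ = 8 rad/s and ζ = 6/(2·8) = 0.375.
ζωₙ = 6/2 = 3, so ω_d = ωₙ√(1−ζ²) = √(ωₙ² − (ζωₙ)²) = √(64 − 3²) = √55 ≈ 7.416 rad/s.
t_p = π/ω_d = π/7.416 ≈ 0.4236 s.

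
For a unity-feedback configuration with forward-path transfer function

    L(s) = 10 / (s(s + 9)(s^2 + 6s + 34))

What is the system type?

Type 1

The denominator has 1 factor of s at the origin (free integrator), so this is a Type 1 system.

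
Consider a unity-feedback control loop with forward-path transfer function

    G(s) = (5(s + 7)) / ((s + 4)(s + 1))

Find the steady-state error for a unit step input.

G(s) has no poles at the origin.
This is a Type 0 system. Kp = lim_{s→0} G(s) = 35/4.
e_ss = 1/(1 + Kp) = 1/(1 + 35/4) = 4/39 ≈ 0.1026.

e_ss = 0.1026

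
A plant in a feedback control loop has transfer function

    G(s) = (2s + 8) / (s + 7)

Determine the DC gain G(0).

G(0) = 8/7 ≈ 1.143

Set s = 0: G(0) = (8) / (7) = 8/7.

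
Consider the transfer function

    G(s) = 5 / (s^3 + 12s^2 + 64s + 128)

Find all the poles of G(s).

s = -4, -4 + 4j, -4 - 4j

The poles are the roots of the denominator s^3 + 12s^2 + 64s + 128 = 0.
Trying s = -4: the polynomial evaluates to 0, so (s + 4) is a factor.
Dividing out leaves s^2 + 8s + 32 = 0.
The quadratic formula then gives s = -4 ± 4j.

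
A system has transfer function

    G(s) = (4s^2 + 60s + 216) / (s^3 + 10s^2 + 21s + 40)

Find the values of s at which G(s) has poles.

The poles are the roots of the denominator s^3 + 10s^2 + 21s + 40 = 0.
Trying s = -8: the polynomial evaluates to 0, so (s + 8) is a factor.
Dividing out leaves s^2 + 2s + 5 = 0.
The quadratic formula then gives s = -1 ± 2j.

s = -1 + 2j, -1 - 2j, -8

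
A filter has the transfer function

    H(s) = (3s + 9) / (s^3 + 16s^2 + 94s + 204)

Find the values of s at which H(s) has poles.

s = -5 + 3j, -5 - 3j, -6

The poles are the roots of the denominator s^3 + 16s^2 + 94s + 204 = 0.
Trying s = -6: the polynomial evaluates to 0, so (s + 6) is a factor.
Dividing out leaves s^2 + 10s + 34 = 0.
The quadratic formula then gives s = -5 ± 3j.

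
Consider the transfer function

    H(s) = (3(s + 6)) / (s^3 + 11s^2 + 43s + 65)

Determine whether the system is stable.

stable

The denominator s^3 + 11s^2 + 43s + 65 factors as (s^2 + 6s + 13)(s + 5), giving poles at s = -3 + 2j, -3 - 2j, -5.
Since all poles lie strictly in the left half-plane, the system is stable.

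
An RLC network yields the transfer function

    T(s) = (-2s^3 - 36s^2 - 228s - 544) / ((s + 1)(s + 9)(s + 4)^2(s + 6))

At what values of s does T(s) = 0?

s = -5 ± 3j, -8

Set the numerator to zero: -2s^3 - 36s^2 - 228s - 544 = 0, i.e. -2·(s^3 + 18s^2 + 114s + 272) = 0.
Factoring: (s^2 + 10s + 34)(s + 8) = 0.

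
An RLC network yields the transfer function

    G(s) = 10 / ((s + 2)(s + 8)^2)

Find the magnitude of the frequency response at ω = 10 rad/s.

Substitute s = j10: numerator = 10, denominator = -1672 - j40.
|G(j10)| = |10| / |-1672 - j40| = 10 / 1672.5 ≈ 0.005979.

|G(j10)| ≈ 0.005979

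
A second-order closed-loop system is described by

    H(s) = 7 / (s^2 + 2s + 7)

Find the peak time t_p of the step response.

t_p ≈ 1.283 s

Comparing s^2 + 2s + 7 to s^2 + 2ζωₙs + ωₙ²: ωₙ = √7 ≈ 2.646 rad/s and ζ = 2/(2·√7) ≈ 0.3780.
ζωₙ = 2/2 = 1, so ω_d = ωₙ√(1−ζ²) = √(ωₙ² − (ζωₙ)²) = √(7 − 1²) = √6 ≈ 2.449 rad/s.
t_p = π/ω_d = π/2.449 ≈ 1.283 s.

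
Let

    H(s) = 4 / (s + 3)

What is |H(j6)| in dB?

|H(j6)|_dB ≈ -4.49 dB

Substitute s = j6: numerator = 4, denominator = 3 + j6.
|H(j6)| = |4| / |3 + j6| = 4 / 6.7082 ≈ 0.5963.
In decibels: 20·log₁₀(0.5963) ≈ -4.49 dB.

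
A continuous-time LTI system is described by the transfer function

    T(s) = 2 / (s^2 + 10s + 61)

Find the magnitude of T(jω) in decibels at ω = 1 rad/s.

|T(j1)|_dB ≈ -29.7 dB

Substitute s = j1: numerator = 2, denominator = 60 + j10.
|T(j1)| = |2| / |60 + j10| = 2 / 60.828 ≈ 0.03288.
In decibels: 20·log₁₀(0.03288) ≈ -29.7 dB.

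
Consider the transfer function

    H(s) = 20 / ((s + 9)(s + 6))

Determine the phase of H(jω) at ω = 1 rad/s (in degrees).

At s = j1: numerator = 20, denominator = 53 + j15.
∠H = ∠num − ∠den = 0° − (15.803°) = -15.80°.

∠H(j1) ≈ -15.80°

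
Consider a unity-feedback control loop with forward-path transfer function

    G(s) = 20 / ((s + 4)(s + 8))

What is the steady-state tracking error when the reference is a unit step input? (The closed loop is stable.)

G(s) has no poles at the origin.
This is a Type 0 system. Kp = lim_{s→0} G(s) = 20/32 = 5/8.
e_ss = 1/(1 + Kp) = 1/(1 + 5/8) = 8/13 ≈ 0.6154.

e_ss = 0.6154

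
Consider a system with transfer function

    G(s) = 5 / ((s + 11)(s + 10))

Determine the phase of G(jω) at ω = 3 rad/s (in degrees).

At s = j3: numerator = 5, denominator = 101 + j63.
∠G = ∠num − ∠den = 0° − (31.954°) = -31.95°.

∠G(j3) ≈ -31.95°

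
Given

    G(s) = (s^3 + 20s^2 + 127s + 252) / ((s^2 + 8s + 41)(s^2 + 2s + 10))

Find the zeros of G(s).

Set the numerator to zero: s^3 + 20s^2 + 127s + 252 = 0.
Factoring: (s + 4)(s + 9)(s + 7) = 0.

s = -4, -9, -7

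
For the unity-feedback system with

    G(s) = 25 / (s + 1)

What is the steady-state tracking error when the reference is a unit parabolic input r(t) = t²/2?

e_ss = ∞

G(s) has no poles at the origin.
This is a Type 0 system; Ka = lim_{s→0} s^2·G(s) = 0, so the steady-state error for a parabola input is infinite.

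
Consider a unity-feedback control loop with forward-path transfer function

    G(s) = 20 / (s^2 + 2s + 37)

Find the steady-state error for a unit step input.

G(s) has no poles at the origin.
This is a Type 0 system. Kp = lim_{s→0} G(s) = 20/37.
e_ss = 1/(1 + Kp) = 1/(1 + 20/37) = 37/57 ≈ 0.6491.

e_ss = 0.6491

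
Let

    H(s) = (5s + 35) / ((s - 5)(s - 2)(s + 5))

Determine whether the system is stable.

unstable

The poles can be read from the denominator factors: s = 5, 2, -5.
Since the pole(s) at s = 5, 2 lie in the right half-plane, the system is unstable.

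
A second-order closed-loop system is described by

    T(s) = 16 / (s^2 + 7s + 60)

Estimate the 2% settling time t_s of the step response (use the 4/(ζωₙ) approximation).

t_s ≈ 1.143 s

Comparing s^2 + 7s + 60 to s^2 + 2ζωₙs + ωₙ²: ωₙ = √60 ≈ 7.746 rad/s and ζ = 7/(2·√60) ≈ 0.4518.
ζωₙ = 7/2 = 3.5, so t_s ≈ 4/(ζωₙ) = 4/3.5 ≈ 1.143 s.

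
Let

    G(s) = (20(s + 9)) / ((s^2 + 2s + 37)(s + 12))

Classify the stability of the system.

The poles can be read from the denominator factors: s = -1 ± 6j, -12.
Since all poles lie strictly in the left half-plane, the system is stable.

stable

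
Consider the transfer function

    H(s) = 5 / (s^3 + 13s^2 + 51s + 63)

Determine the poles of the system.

The poles are the roots of the denominator s^3 + 13s^2 + 51s + 63 = 0.
Trying s = -3: the polynomial evaluates to 0, so (s + 3) is a factor.
Dividing out leaves s^2 + 10s + 21 = 0.
Factoring the quadratic: (s + 3)(s + 7) = 0.

s = -3, -3, -7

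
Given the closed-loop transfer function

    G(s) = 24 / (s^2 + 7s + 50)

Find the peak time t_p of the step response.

t_p ≈ 0.5113 s

Comparing s^2 + 7s + 50 to s^2 + 2ζωₙs + ωₙ²: ωₙ = √50 ≈ 7.071 rad/s and ζ = 7/(2·√50) ≈ 0.4950.
ζωₙ = 7/2 = 3.5, so ω_d = ωₙ√(1−ζ²) = √(ωₙ² − (ζωₙ)²) = √(50 − 3.5²) = √37.75 ≈ 6.144 rad/s.
t_p = π/ω_d = π/6.144 ≈ 0.5113 s.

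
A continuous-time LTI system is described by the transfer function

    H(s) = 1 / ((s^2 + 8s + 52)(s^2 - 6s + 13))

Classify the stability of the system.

unstable

The poles can be read from the denominator factors: s = -4 + 6j, -4 - 6j, 3 + 2j, 3 - 2j.
Since the pole(s) at s = 3 ± 2j lie in the right half-plane, the system is unstable.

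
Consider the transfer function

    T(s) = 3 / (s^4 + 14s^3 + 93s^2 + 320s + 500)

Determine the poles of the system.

The poles are the roots of the denominator s^4 + 14s^3 + 93s^2 + 320s + 500 = 0.
No real roots exist; factor into two real quadratics: (s^2 + 8s + 20)(s^2 + 6s + 25) = 0.
Each quadratic gives a conjugate pair via the quadratic formula.

s = -4 + 2j, -4 - 2j, -3 + 4j, -3 - 4j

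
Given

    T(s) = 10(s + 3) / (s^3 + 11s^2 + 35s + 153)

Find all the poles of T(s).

s = -1 + 4j, -1 - 4j, -9

The poles are the roots of the denominator s^3 + 11s^2 + 35s + 153 = 0.
Trying s = -9: the polynomial evaluates to 0, so (s + 9) is a factor.
Dividing out leaves s^2 + 2s + 17 = 0.
The quadratic formula then gives s = -1 ± 4j.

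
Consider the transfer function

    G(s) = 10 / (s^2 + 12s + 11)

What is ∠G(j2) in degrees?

∠G(j2) ≈ -73.74°

At s = j2: numerator = 10, denominator = 7 + j24.
∠G = ∠num − ∠den = 0° − (73.740°) = -73.74°.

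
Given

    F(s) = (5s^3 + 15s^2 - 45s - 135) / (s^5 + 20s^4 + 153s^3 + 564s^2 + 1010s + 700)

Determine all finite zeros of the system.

s = -3, 3, -3

Set the numerator to zero: 5s^3 + 15s^2 - 45s - 135 = 0, i.e. 5·(s^3 + 3s^2 - 9s - 27) = 0.
Factoring: (s + 3)^2(s - 3) = 0.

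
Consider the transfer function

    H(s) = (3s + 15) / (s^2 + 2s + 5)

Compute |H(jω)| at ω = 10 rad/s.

Substitute s = j10: numerator = 15 + j30, denominator = -95 + j20.
|H(j10)| = |15 + j30| / |-95 + j20| = 33.541 / 97.082 ≈ 0.3455.

|H(j10)| ≈ 0.3455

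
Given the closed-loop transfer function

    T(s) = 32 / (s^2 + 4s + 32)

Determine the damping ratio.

Compare the denominator to the standard form s^2 + 2ζωₙs + ωₙ².
ωₙ² = 32, so ωₙ = √32 ≈ 5.657 rad/s.
2ζωₙ = 4, so ζ = 4/(2·√32) ≈ 0.3536.

ζ ≈ 0.3536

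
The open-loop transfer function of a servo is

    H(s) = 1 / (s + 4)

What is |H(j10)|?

|H(j10)| ≈ 0.09285

Substitute s = j10: numerator = 1, denominator = 4 + j10.
|H(j10)| = |1| / |4 + j10| = 1 / 10.770 ≈ 0.09285.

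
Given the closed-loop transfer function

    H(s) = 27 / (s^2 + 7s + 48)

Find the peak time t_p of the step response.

t_p ≈ 0.5254 s

Comparing s^2 + 7s + 48 to s^2 + 2ζωₙs + ωₙ²: ωₙ = √48 ≈ 6.928 rad/s and ζ = 7/(2·√48) ≈ 0.5052.
ζωₙ = 7/2 = 3.5, so ω_d = ωₙ√(1−ζ²) = √(ωₙ² − (ζωₙ)²) = √(48 − 3.5²) = √35.75 ≈ 5.979 rad/s.
t_p = π/ω_d = π/5.979 ≈ 0.5254 s.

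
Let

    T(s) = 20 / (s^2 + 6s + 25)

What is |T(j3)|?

Substitute s = j3: numerator = 20, denominator = 16 + j18.
|T(j3)| = |20| / |16 + j18| = 20 / 24.083 ≈ 0.8305.

|T(j3)| ≈ 0.8305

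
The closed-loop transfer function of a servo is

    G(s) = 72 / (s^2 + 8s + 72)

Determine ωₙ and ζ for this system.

Compare the denominator to the standard form s^2 + 2ζωₙs + ωₙ².
ωₙ² = 72, so ωₙ = √72 ≈ 8.485 rad/s.
2ζωₙ = 8, so ζ = 8/(2·√72) ≈ 0.4714.

ωₙ ≈ 8.485 rad/s, ζ ≈ 0.4714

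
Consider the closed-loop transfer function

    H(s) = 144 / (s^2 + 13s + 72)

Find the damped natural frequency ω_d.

ω_d ≈ 5.454 rad/s

Comparing s^2 + 13s + 72 to s^2 + 2ζωₙs + ωₙ²: ωₙ = √72 ≈ 8.485 rad/s and ζ = 13/(2·√72) ≈ 0.7660.
ζωₙ = 13/2 = 6.5, so ω_d = ωₙ√(1−ζ²) = √(ωₙ² − (ζωₙ)²) = √(72 − 6.5²) = √29.75 ≈ 5.454 rad/s.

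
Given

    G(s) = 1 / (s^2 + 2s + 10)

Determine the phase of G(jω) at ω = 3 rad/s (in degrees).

∠G(j3) ≈ -80.54°

At s = j3: numerator = 1, denominator = 1 + j6.
∠G = ∠num − ∠den = 0° − (80.538°) = -80.54°.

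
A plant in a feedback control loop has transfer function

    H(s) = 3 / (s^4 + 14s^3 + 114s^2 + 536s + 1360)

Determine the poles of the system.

The poles are the roots of the denominator s^4 + 14s^3 + 114s^2 + 536s + 1360 = 0.
No real roots exist; factor into two real quadratics: (s^2 + 4s + 40)(s^2 + 10s + 34) = 0.
Each quadratic gives a conjugate pair via the quadratic formula.

s = -2 ± 6j, -5 ± 3j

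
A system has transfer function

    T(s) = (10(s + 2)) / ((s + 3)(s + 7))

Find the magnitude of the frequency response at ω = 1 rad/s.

Substitute s = j1: numerator = 20 + j10, denominator = 20 + j10.
|T(j1)| = |20 + j10| / |20 + j10| = 22.361 / 22.361 = 1.

|T(j1)| = 1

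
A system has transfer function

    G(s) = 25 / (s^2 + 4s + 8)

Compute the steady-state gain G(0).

G(0) = 25/8 ≈ 3.125

Set s = 0: G(0) = (25) / (8) = 25/8.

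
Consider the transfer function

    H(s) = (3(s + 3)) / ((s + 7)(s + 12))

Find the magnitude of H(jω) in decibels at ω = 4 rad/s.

Substitute s = j4: numerator = 9 + j12, denominator = 68 + j76.
|H(j4)| = |9 + j12| / |68 + j76| = 15 / 101.98 ≈ 0.1471.
In decibels: 20·log₁₀(0.1471) ≈ -16.6 dB.

|H(j4)|_dB ≈ -16.6 dB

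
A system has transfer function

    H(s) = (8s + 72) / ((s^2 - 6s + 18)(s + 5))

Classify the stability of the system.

The poles can be read from the denominator factors: s = 3 + 3j, 3 - 3j, -5.
Since the pole(s) at s = 3 + 3j, 3 - 3j lie in the right half-plane, the system is unstable.

unstable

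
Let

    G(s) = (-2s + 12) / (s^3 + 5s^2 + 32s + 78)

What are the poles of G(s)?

s = -1 ± 5j, -3

The poles are the roots of the denominator s^3 + 5s^2 + 32s + 78 = 0.
Trying s = -3: the polynomial evaluates to 0, so (s + 3) is a factor.
Dividing out leaves s^2 + 2s + 26 = 0.
The quadratic formula then gives s = -1 ± 5j.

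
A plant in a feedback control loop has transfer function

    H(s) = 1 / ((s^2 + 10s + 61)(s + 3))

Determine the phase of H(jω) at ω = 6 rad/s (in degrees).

At s = j6: numerator = 1, denominator = -285 + j330.
∠H = ∠num − ∠den = 0° − (130.82°) = -130.8°.

∠H(j6) ≈ -130.8°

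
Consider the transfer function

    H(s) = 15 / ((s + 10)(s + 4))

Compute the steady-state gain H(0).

H(0) = 3/8 ≈ 0.3750

At s = 0 each factor (s + a) contributes a and each (s^2 + bs + c) contributes c.
H(0) = 15·1 / ((10) · (4)) = 15/40 = 3/8.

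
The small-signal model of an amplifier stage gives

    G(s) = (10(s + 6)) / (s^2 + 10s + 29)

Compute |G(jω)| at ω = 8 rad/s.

|G(j8)| ≈ 1.145

Substitute s = j8: numerator = 60 + j80, denominator = -35 + j80.
|G(j8)| = |60 + j80| / |-35 + j80| = 100 / 87.321 ≈ 1.145.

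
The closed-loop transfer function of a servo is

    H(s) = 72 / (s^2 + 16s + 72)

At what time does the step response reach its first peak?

t_p ≈ 1.111 s

Comparing s^2 + 16s + 72 to s^2 + 2ζωₙs + ωₙ²: ωₙ = √72 ≈ 8.485 rad/s and ζ = 16/(2·√72) ≈ 0.9428.
ζωₙ = 16/2 = 8, so ω_d = ωₙ√(1−ζ²) = √(ωₙ² − (ζωₙ)²) = √(72 − 8²) = √8 ≈ 2.828 rad/s.
t_p = π/ω_d = π/2.828 ≈ 1.111 s.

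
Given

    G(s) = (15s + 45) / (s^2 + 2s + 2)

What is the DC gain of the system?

G(0) = 45/2 ≈ 22.50

Set s = 0: G(0) = (45) / (2) = 45/2.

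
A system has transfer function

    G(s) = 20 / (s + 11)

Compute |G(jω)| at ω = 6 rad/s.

Substitute s = j6: numerator = 20, denominator = 11 + j6.
|G(j6)| = |20| / |11 + j6| = 20 / 12.530 ≈ 1.596.

|G(j6)| ≈ 1.596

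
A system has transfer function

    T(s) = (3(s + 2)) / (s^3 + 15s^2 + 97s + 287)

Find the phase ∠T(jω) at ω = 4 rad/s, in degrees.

At s = j4: numerator = 6 + j12, denominator = 47 + j324.
∠T = ∠num − ∠den = 63.435° − (81.746°) = -18.31°.

∠T(j4) ≈ -18.31°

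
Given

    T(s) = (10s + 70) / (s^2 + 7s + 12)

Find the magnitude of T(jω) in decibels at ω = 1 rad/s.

|T(j1)|_dB ≈ 14.7 dB

Substitute s = j1: numerator = 70 + j10, denominator = 11 + j7.
|T(j1)| = |70 + j10| / |11 + j7| = 70.711 / 13.038 ≈ 5.423.
In decibels: 20·log₁₀(5.423) ≈ 14.7 dB.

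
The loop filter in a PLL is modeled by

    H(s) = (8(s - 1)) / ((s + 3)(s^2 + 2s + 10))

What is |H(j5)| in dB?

Substitute s = j5: numerator = -8 + j40, denominator = -95 - j45.
|H(j5)| = |-8 + j40| / |-95 - j45| = 40.792 / 105.12 ≈ 0.3881.
In decibels: 20·log₁₀(0.3881) ≈ -8.22 dB.

|H(j5)|_dB ≈ -8.22 dB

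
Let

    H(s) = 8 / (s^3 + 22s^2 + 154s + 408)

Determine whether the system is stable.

The denominator s^3 + 22s^2 + 154s + 408 factors as (s^2 + 10s + 34)(s + 12), giving poles at s = -5 + 3j, -5 - 3j, -12.
Since all poles lie strictly in the left half-plane, the system is stable.

stable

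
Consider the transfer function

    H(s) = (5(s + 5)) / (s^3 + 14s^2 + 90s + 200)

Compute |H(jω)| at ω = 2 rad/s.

|H(j2)| ≈ 0.1200

Substitute s = j2: numerator = 25 + j10, denominator = 144 + j172.
|H(j2)| = |25 + j10| / |144 + j172| = 26.926 / 224.32 ≈ 0.1200.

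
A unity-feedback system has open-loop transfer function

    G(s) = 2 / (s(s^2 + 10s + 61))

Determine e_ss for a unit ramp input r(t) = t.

G(s) has one pole at the origin.
This is a Type 1 system. Kv = lim_{s→0} s·G(s) = 2/61.
e_ss = 1/Kv = 1/(2/61) = 61/2 ≈ 30.50.

e_ss = 30.50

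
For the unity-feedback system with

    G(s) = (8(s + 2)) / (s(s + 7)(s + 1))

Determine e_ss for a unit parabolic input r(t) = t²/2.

e_ss = ∞

G(s) has one pole at the origin.
This is a Type 1 system; Ka = lim_{s→0} s^2·G(s) = 0, so the steady-state error for a parabola input is infinite.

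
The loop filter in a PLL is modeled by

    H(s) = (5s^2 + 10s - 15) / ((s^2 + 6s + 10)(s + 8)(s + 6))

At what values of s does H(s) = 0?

s = 1, -3

Set the numerator to zero: 5s^2 + 10s - 15 = 0, i.e. 5·(s^2 + 2s - 3) = 0.
Factoring: (s - 1)(s + 3) = 0.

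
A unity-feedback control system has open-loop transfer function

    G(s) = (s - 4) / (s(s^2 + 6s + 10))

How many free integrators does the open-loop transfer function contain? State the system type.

Type 1

The denominator has 1 factor of s at the origin (free integrator), so this is a Type 1 system.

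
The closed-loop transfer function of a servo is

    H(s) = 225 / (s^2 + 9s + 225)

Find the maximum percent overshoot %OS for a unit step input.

%OS ≈ 37.2%

Comparing s^2 + 9s + 225 to s^2 + 2ζωₙs + ωₙ²: ωₙ = 15 rad/s and ζ = 9/(2·15) = 0.3.
%OS = 100·exp(−πζ/√(1−ζ²)) = 100·exp(−π·0.3/√(1−0.3²)) ≈ 37.2%.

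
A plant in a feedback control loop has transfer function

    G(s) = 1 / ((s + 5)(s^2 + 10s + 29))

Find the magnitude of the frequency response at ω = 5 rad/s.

Substitute s = j5: numerator = 1, denominator = -230 + j270.
|G(j5)| = |1| / |-230 + j270| = 1 / 354.68 ≈ 0.002819.

|G(j5)| ≈ 0.002819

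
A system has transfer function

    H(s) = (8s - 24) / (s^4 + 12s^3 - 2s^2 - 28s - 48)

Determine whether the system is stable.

unstable

The denominator s^4 + 12s^3 - 2s^2 - 28s - 48 factors as (s^2 + 2s + 2)(s - 2)(s + 12), giving poles at s = -1 ± j, 2, -12.
Since the pole(s) at s = 2 lie in the right half-plane, the system is unstable.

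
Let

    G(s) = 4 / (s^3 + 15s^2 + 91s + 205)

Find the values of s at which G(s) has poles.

s = -5 ± 4j, -5

The poles are the roots of the denominator s^3 + 15s^2 + 91s + 205 = 0.
Trying s = -5: the polynomial evaluates to 0, so (s + 5) is a factor.
Dividing out leaves s^2 + 10s + 41 = 0.
The quadratic formula then gives s = -5 ± 4j.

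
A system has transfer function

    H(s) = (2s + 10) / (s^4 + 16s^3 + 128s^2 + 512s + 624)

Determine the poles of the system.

s = -4 ± 6j, -6, -2

The poles are the roots of the denominator s^4 + 16s^3 + 128s^2 + 512s + 624 = 0.
Trying s = -6: the polynomial evaluates to 0, so (s + 6) is a factor.
Dividing out leaves s^3 + 10s^2 + 68s + 104 = 0.
This factors further as (s^2 + 8s + 52)(s + 2) = 0.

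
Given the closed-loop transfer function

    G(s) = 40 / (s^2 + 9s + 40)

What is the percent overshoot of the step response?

%OS ≈ 4.15%

Comparing s^2 + 9s + 40 to s^2 + 2ζωₙs + ωₙ²: ωₙ = √40 ≈ 6.325 rad/s and ζ = 9/(2·√40) ≈ 0.7115.
%OS = 100·exp(−πζ/√(1−ζ²)) = 100·exp(−π·0.7115/√(1−0.7115²)) ≈ 4.15%.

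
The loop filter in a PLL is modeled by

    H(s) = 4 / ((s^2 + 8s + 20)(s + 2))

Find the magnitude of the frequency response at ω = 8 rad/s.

|H(j8)| ≈ 0.006246

Substitute s = j8: numerator = 4, denominator = -600 - j224.
|H(j8)| = |4| / |-600 - j224| = 4 / 640.45 ≈ 0.006246.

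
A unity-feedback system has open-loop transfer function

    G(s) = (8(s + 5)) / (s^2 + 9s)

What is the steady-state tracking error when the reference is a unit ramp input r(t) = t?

G(s) has one pole at the origin.
This is a Type 1 system. Kv = lim_{s→0} s·G(s) = 40/9.
e_ss = 1/Kv = 1/(40/9) = 9/40 ≈ 0.2250.

e_ss = 0.2250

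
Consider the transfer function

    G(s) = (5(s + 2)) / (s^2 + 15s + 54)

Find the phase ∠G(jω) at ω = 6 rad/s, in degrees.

∠G(j6) ≈ -7.125°

At s = j6: numerator = 10 + j30, denominator = 18 + j90.
∠G = ∠num − ∠den = 71.565° − (78.690°) = -7.125°.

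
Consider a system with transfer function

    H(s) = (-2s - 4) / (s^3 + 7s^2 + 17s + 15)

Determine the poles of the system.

s = -3, -2 ± j

The poles are the roots of the denominator s^3 + 7s^2 + 17s + 15 = 0.
Trying s = -3: the polynomial evaluates to 0, so (s + 3) is a factor.
Dividing out leaves s^2 + 4s + 5 = 0.
The quadratic formula then gives s = -2 ± 1j.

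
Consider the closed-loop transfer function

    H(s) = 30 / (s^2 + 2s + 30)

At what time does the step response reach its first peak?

Comparing s^2 + 2s + 30 to s^2 + 2ζωₙs + ωₙ²: ωₙ = √30 ≈ 5.477 rad/s and ζ = 2/(2·√30) ≈ 0.1826.
ζωₙ = 2/2 = 1, so ω_d = ωₙ√(1−ζ²) = √(ωₙ² − (ζωₙ)²) = √(30 − 1²) = √29 ≈ 5.385 rad/s.
t_p = π/ω_d = π/5.385 ≈ 0.5834 s.

t_p ≈ 0.5834 s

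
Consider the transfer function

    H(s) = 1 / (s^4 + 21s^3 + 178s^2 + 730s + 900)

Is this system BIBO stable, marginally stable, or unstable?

The denominator s^4 + 21s^3 + 178s^2 + 730s + 900 factors as (s + 2)(s + 9)(s^2 + 10s + 50), giving poles at s = -2, -9, -5 + 5j, -5 - 5j.
Since all poles lie strictly in the left half-plane, the system is stable.

stable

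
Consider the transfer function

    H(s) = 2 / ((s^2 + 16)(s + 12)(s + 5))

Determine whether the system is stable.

marginally stable

The poles can be read from the denominator factors: s = 4j, -4j, -12, -5.
Since the simple pole(s) at s = ±4j lie on the jω-axis with none in the right half-plane, the system is marginally stable.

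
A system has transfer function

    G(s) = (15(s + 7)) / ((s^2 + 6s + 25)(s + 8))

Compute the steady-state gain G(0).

G(0) = 21/40 ≈ 0.5250

At s = 0 each factor (s + a) contributes a and each (s^2 + bs + c) contributes c.
G(0) = 15·(7) / ((25) · (8)) = 105/200 = 21/40.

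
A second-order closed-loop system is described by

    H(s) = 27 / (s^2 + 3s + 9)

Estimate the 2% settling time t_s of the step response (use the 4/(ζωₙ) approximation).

Comparing s^2 + 3s + 9 to s^2 + 2ζωₙs + ωₙ²: ωₙ = 3 rad/s and ζ = 3/(2·3) = 0.5.
ζωₙ = 3/2 = 1.5, so t_s ≈ 4/(ζωₙ) = 4/1.5 ≈ 2.667 s.

t_s ≈ 2.667 s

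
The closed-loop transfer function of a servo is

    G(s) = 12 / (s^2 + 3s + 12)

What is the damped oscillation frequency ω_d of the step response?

Comparing s^2 + 3s + 12 to s^2 + 2ζωₙs + ωₙ²: ωₙ = √12 ≈ 3.464 rad/s and ζ = 3/(2·√12) ≈ 0.4330.
ζωₙ = 3/2 = 1.5, so ω_d = ωₙ√(1−ζ²) = √(ωₙ² − (ζωₙ)²) = √(12 − 1.5²) = √9.75 ≈ 3.122 rad/s.

ω_d ≈ 3.122 rad/s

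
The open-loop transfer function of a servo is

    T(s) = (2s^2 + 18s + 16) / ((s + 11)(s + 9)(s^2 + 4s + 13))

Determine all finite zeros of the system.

s = -8, -1

Set the numerator to zero: 2s^2 + 18s + 16 = 0, i.e. 2·(s^2 + 9s + 8) = 0.
Factoring: (s + 8)(s + 1) = 0.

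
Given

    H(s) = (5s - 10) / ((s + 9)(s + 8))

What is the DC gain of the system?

H(0) = -5/36 ≈ -0.1389

Set s = 0: H(0) = (-10) / (72) = -5/36.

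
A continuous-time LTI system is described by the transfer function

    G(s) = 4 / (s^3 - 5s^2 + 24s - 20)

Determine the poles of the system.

s = 2 + 4j, 2 - 4j, 1

The poles are the roots of the denominator s^3 - 5s^2 + 24s - 20 = 0.
Trying s = 1: the polynomial evaluates to 0, so (s - 1) is a factor.
Dividing out leaves s^2 - 4s + 20 = 0.
The quadratic formula then gives s = 2 ± 4j.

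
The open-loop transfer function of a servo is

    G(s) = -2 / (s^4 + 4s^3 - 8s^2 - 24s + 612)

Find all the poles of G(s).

s = 3 + 3j, 3 - 3j, -5 + 3j, -5 - 3j

The poles are the roots of the denominator s^4 + 4s^3 - 8s^2 - 24s + 612 = 0.
No real roots exist; factor into two real quadratics: (s^2 - 6s + 18)(s^2 + 10s + 34) = 0.
Each quadratic gives a conjugate pair via the quadratic formula.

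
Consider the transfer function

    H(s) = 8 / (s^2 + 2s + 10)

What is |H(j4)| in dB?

Substitute s = j4: numerator = 8, denominator = -6 + j8.
|H(j4)| = |8| / |-6 + j8| = 8 / 10 = 0.8000.
In decibels: 20·log₁₀(0.8000) ≈ -1.94 dB.

|H(j4)|_dB ≈ -1.94 dB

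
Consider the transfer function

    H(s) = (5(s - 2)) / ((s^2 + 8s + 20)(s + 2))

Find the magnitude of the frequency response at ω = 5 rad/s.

|H(j5)| ≈ 0.1240

Substitute s = j5: numerator = -10 + j25, denominator = -210 + j55.
|H(j5)| = |-10 + j25| / |-210 + j55| = 26.926 / 217.08 ≈ 0.1240.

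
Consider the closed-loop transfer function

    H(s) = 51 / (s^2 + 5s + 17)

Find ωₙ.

Compare the denominator to the standard form s^2 + 2ζωₙs + ωₙ².
ωₙ² = 17, so ωₙ = √17 ≈ 4.123 rad/s.

ωₙ ≈ 4.123 rad/s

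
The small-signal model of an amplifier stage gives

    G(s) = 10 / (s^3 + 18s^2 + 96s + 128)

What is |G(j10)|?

Substitute s = j10: numerator = 10, denominator = -1672 - j40.
|G(j10)| = |10| / |-1672 - j40| = 10 / 1672.5 ≈ 0.005979.

|G(j10)| ≈ 0.005979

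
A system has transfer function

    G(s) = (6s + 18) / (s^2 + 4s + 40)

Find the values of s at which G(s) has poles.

The poles are the roots of the denominator s^2 + 4s + 40 = 0.
Using the quadratic formula: s = (-4 ± √(-144))/2 = -2 ± 6j.

s = -2 ± 6j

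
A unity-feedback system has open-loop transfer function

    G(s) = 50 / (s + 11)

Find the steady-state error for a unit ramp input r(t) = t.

G(s) has no poles at the origin.
This is a Type 0 system; Kv = lim_{s→0} s·G(s) = 0, so the steady-state error for a ramp input is infinite.

e_ss = ∞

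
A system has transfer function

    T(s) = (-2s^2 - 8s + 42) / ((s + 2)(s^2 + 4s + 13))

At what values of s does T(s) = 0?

s = 3, -7

Set the numerator to zero: -2s^2 - 8s + 42 = 0, i.e. -2·(s^2 + 4s - 21) = 0.
Factoring: (s - 3)(s + 7) = 0.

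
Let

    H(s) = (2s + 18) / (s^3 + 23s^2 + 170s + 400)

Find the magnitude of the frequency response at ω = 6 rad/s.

Substitute s = j6: numerator = 18 + j12, denominator = -428 + j804.
|H(j6)| = |18 + j12| / |-428 + j804| = 21.633 / 910.82 ≈ 0.02375.

|H(j6)| ≈ 0.02375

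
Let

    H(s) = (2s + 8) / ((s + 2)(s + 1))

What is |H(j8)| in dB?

|H(j8)|_dB ≈ -11.4 dB

Substitute s = j8: numerator = 8 + j16, denominator = -62 + j24.
|H(j8)| = |8 + j16| / |-62 + j24| = 17.889 / 66.483 ≈ 0.2691.
In decibels: 20·log₁₀(0.2691) ≈ -11.4 dB.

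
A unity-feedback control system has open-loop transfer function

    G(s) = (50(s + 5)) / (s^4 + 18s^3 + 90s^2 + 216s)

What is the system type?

The denominator has 1 factor of s at the origin (free integrator), so this is a Type 1 system.

Type 1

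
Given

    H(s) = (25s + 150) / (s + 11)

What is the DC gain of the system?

Set s = 0: H(0) = (150) / (11) = 150/11.

H(0) = 150/11 ≈ 13.64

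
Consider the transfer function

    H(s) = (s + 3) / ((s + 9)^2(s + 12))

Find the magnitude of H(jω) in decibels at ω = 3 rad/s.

Substitute s = j3: numerator = 3 + j3, denominator = 702 + j864.
|H(j3)| = |3 + j3| / |702 + j864| = 4.2426 / 1113.2 ≈ 0.003811.
In decibels: 20·log₁₀(0.003811) ≈ -48.4 dB.

|H(j3)|_dB ≈ -48.4 dB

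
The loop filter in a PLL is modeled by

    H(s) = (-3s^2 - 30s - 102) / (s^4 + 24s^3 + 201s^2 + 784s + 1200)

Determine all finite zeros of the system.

s = -5 + 3j, -5 - 3j

Set the numerator to zero: -3s^2 - 30s - 102 = 0, i.e. -3·(s^2 + 10s + 34) = 0.
Factoring: (s^2 + 10s + 34) = 0.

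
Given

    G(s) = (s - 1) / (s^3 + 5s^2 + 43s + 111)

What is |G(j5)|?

Substitute s = j5: numerator = -1 + j5, denominator = -14 + j90.
|G(j5)| = |-1 + j5| / |-14 + j90| = 5.0990 / 91.082 ≈ 0.05598.

|G(j5)| ≈ 0.05598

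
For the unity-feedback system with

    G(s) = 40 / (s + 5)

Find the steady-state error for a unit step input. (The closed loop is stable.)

G(s) has no poles at the origin.
This is a Type 0 system. Kp = lim_{s→0} G(s) = 40/5 = 8.
e_ss = 1/(1 + Kp) = 1/(1 + 8) = 1/9 ≈ 0.1111.

e_ss = 0.1111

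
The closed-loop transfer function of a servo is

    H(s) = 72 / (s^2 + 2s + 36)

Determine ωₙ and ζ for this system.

ωₙ = 6 rad/s, ζ ≈ 0.1667

Compare the denominator to the standard form s^2 + 2ζωₙs + ωₙ².
ωₙ² = 36, so ωₙ = 6 rad/s.
2ζωₙ = 2, so ζ = 2/(2·6) ≈ 0.1667.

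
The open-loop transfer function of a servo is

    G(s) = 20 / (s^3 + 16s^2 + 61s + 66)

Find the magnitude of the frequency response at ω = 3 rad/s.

|G(j3)| ≈ 0.1147

Substitute s = j3: numerator = 20, denominator = -78 + j156.
|G(j3)| = |20| / |-78 + j156| = 20 / 174.41 ≈ 0.1147.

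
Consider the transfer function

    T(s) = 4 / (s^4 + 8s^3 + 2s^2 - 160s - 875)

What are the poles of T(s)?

s = -3 + 4j, -3 - 4j, 5, -7

The poles are the roots of the denominator s^4 + 8s^3 + 2s^2 - 160s - 875 = 0.
Trying s = 5: the polynomial evaluates to 0, so (s - 5) is a factor.
Dividing out leaves s^3 + 13s^2 + 67s + 175 = 0.
This factors further as (s^2 + 6s + 25)(s + 7) = 0.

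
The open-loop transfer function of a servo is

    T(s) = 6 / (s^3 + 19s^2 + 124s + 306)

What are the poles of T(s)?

s = -5 + 3j, -5 - 3j, -9

The poles are the roots of the denominator s^3 + 19s^2 + 124s + 306 = 0.
Trying s = -9: the polynomial evaluates to 0, so (s + 9) is a factor.
Dividing out leaves s^2 + 10s + 34 = 0.
The quadratic formula then gives s = -5 ± 3j.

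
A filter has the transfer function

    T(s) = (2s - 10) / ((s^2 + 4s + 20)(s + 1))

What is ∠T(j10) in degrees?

At s = j10: numerator = -10 + j20, denominator = -480 - j760.
∠T = ∠num − ∠den = 116.57° − (-122.28°) = 238.8°, which wraps to -121.2°.

∠T(j10) ≈ -121.2°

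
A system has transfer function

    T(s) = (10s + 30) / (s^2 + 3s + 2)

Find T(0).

T(0) = 15

Set s = 0: T(0) = (30) / (2) = 15.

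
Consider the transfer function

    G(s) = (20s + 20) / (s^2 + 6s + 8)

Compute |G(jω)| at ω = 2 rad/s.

Substitute s = j2: numerator = 20 + j40, denominator = 4 + j12.
|G(j2)| = |20 + j40| / |4 + j12| = 44.721 / 12.649 ≈ 3.536.

|G(j2)| ≈ 3.536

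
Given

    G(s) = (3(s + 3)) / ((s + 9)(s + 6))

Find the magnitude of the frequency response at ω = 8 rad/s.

|G(j8)| ≈ 0.2129

Substitute s = j8: numerator = 9 + j24, denominator = -10 + j120.
|G(j8)| = |9 + j24| / |-10 + j120| = 25.632 / 120.42 ≈ 0.2129.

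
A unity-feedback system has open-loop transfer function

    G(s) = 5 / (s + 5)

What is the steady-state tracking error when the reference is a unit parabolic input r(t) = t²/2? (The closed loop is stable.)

G(s) has no poles at the origin.
This is a Type 0 system; Ka = lim_{s→0} s^2·G(s) = 0, so the steady-state error for a parabola input is infinite.

e_ss = ∞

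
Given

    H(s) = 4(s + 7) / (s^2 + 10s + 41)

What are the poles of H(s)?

s = -5 + 4j, -5 - 4j

The poles are the roots of the denominator s^2 + 10s + 41 = 0.
Using the quadratic formula: s = (-10 ± √(-64))/2 = -5 ± 4j.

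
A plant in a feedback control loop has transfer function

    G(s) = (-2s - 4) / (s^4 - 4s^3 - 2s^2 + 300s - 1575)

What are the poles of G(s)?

The poles are the roots of the denominator s^4 - 4s^3 - 2s^2 + 300s - 1575 = 0.
Trying s = -7: the polynomial evaluates to 0, so (s + 7) is a factor.
Dividing out leaves s^3 - 11s^2 + 75s - 225 = 0.
This factors further as (s^2 - 6s + 45)(s - 5) = 0.

s = 3 ± 6j, -7, 5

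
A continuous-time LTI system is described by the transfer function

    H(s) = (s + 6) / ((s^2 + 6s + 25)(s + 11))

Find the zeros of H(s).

s = -6

Set the numerator to zero: s + 6 = 0.
So s = -6.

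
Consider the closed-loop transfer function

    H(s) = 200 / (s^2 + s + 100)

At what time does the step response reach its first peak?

Comparing s^2 + s + 100 to s^2 + 2ζωₙs + ωₙ²: ωₙ = 10 rad/s and ζ = 1/(2·10) = 0.05.
ζωₙ = 1/2 = 0.5, so ω_d = ωₙ√(1−ζ²) = √(ωₙ² − (ζωₙ)²) = √(100 − 0.5²) = √99.75 ≈ 9.987 rad/s.
t_p = π/ω_d = π/9.987 ≈ 0.3146 s.

t_p ≈ 0.3146 s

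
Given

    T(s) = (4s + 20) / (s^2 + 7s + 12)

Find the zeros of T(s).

Set the numerator to zero: 4s + 20 = 0, i.e. 4·(s + 5) = 0.
So s = -5.

s = -5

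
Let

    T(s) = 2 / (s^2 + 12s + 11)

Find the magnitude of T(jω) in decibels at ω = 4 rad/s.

|T(j4)|_dB ≈ -27.7 dB

Substitute s = j4: numerator = 2, denominator = -5 + j48.
|T(j4)| = |2| / |-5 + j48| = 2 / 48.260 ≈ 0.04144.
In decibels: 20·log₁₀(0.04144) ≈ -27.7 dB.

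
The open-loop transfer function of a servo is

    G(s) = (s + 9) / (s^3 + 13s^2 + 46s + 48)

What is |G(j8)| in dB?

Substitute s = j8: numerator = 9 + j8, denominator = -784 - j144.
|G(j8)| = |9 + j8| / |-784 - j144| = 12.042 / 797.11 ≈ 0.01511.
In decibels: 20·log₁₀(0.01511) ≈ -36.4 dB.

|G(j8)|_dB ≈ -36.4 dB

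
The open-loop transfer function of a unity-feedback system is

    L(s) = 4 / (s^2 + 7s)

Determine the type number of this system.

Factor s from the denominator: s^2 + 7s = s·(s + 7).
There is 1 pole at the origin, so the system is Type 1.

Type 1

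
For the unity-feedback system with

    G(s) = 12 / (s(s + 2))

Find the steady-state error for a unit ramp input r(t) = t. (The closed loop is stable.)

G(s) has one pole at the origin.
This is a Type 1 system. Kv = lim_{s→0} s·G(s) = 12/2 = 6.
e_ss = 1/Kv = 1/(6) = 1/6 ≈ 0.1667.

e_ss = 0.1667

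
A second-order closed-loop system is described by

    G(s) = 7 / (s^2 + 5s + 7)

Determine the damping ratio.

Compare the denominator to the standard form s^2 + 2ζωₙs + ωₙ².
ωₙ² = 7, so ωₙ = √7 ≈ 2.646 rad/s.
2ζωₙ = 5, so ζ = 5/(2·√7) ≈ 0.9449.
With ζ = 0.9449 the response is underdamped.

ζ ≈ 0.9449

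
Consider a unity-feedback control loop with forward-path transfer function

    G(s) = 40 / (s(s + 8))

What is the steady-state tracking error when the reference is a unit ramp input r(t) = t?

e_ss = 0.2000

G(s) has one pole at the origin.
This is a Type 1 system. Kv = lim_{s→0} s·G(s) = 40/8 = 5.
e_ss = 1/Kv = 1/(5) = 1/5 ≈ 0.2000.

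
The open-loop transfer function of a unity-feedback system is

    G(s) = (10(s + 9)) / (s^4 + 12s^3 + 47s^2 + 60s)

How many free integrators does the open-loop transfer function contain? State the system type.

The denominator has 1 factor of s at the origin (free integrator), so this is a Type 1 system.

Type 1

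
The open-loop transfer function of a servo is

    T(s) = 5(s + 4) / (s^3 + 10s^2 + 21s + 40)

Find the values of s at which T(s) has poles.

s = -1 + 2j, -1 - 2j, -8

The poles are the roots of the denominator s^3 + 10s^2 + 21s + 40 = 0.
Trying s = -8: the polynomial evaluates to 0, so (s + 8) is a factor.
Dividing out leaves s^2 + 2s + 5 = 0.
The quadratic formula then gives s = -1 ± 2j.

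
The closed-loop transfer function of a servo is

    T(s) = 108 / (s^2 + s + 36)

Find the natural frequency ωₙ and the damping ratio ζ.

ωₙ = 6 rad/s, ζ ≈ 0.08333

Compare the denominator to the standard form s^2 + 2ζωₙs + ωₙ².
ωₙ² = 36, so ωₙ = 6 rad/s.
2ζωₙ = 1, so ζ = 1/(2·6) ≈ 0.08333.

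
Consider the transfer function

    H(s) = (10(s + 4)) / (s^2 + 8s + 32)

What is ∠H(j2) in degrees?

∠H(j2) ≈ -3.180°

At s = j2: numerator = 40 + j20, denominator = 28 + j16.
∠H = ∠num − ∠den = 26.565° − (29.745°) = -3.180°.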